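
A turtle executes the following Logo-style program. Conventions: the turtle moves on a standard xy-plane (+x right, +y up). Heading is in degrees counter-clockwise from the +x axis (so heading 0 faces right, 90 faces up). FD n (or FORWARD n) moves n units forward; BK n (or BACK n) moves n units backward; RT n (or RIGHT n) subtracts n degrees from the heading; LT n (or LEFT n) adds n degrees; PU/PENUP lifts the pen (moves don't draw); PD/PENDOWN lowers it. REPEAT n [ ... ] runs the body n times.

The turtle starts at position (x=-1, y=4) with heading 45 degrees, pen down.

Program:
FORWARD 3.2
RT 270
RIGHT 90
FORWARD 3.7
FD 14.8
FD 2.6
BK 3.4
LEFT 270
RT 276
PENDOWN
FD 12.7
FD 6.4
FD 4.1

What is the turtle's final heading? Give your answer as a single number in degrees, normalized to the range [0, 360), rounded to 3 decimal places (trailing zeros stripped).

Answer: 39

Derivation:
Executing turtle program step by step:
Start: pos=(-1,4), heading=45, pen down
FD 3.2: (-1,4) -> (1.263,6.263) [heading=45, draw]
RT 270: heading 45 -> 135
RT 90: heading 135 -> 45
FD 3.7: (1.263,6.263) -> (3.879,8.879) [heading=45, draw]
FD 14.8: (3.879,8.879) -> (14.344,19.344) [heading=45, draw]
FD 2.6: (14.344,19.344) -> (16.183,21.183) [heading=45, draw]
BK 3.4: (16.183,21.183) -> (13.779,18.779) [heading=45, draw]
LT 270: heading 45 -> 315
RT 276: heading 315 -> 39
PD: pen down
FD 12.7: (13.779,18.779) -> (23.648,26.771) [heading=39, draw]
FD 6.4: (23.648,26.771) -> (28.622,30.799) [heading=39, draw]
FD 4.1: (28.622,30.799) -> (31.808,33.379) [heading=39, draw]
Final: pos=(31.808,33.379), heading=39, 8 segment(s) drawn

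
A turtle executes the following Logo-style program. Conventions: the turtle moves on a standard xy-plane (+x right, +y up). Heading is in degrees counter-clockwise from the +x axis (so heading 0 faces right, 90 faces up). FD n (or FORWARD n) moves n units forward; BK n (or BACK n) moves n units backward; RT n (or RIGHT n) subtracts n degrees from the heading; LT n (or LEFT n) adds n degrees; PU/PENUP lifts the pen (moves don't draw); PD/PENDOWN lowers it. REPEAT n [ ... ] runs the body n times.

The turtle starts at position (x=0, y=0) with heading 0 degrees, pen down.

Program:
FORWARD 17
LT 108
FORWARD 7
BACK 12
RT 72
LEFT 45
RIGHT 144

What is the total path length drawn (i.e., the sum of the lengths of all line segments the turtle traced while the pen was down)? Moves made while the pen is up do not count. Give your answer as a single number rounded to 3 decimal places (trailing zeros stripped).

Executing turtle program step by step:
Start: pos=(0,0), heading=0, pen down
FD 17: (0,0) -> (17,0) [heading=0, draw]
LT 108: heading 0 -> 108
FD 7: (17,0) -> (14.837,6.657) [heading=108, draw]
BK 12: (14.837,6.657) -> (18.545,-4.755) [heading=108, draw]
RT 72: heading 108 -> 36
LT 45: heading 36 -> 81
RT 144: heading 81 -> 297
Final: pos=(18.545,-4.755), heading=297, 3 segment(s) drawn

Segment lengths:
  seg 1: (0,0) -> (17,0), length = 17
  seg 2: (17,0) -> (14.837,6.657), length = 7
  seg 3: (14.837,6.657) -> (18.545,-4.755), length = 12
Total = 36

Answer: 36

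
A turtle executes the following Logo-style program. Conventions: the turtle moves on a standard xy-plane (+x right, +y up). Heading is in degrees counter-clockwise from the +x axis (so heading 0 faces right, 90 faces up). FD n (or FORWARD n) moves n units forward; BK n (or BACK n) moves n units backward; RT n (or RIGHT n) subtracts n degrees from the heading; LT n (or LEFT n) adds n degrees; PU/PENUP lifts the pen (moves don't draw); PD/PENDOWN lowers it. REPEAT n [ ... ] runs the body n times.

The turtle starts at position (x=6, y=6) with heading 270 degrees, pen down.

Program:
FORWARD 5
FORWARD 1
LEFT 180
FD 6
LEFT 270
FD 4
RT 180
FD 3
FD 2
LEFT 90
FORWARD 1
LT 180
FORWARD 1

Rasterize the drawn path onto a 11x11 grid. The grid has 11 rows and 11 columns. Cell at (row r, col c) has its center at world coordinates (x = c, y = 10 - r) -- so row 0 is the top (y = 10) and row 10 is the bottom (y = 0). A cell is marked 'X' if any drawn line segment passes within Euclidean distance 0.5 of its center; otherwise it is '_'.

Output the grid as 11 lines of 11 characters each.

Answer: ___________
___________
___________
___________
_____XXXXXX
_____XX____
______X____
______X____
______X____
______X____
______X____

Derivation:
Segment 0: (6,6) -> (6,1)
Segment 1: (6,1) -> (6,0)
Segment 2: (6,0) -> (6,6)
Segment 3: (6,6) -> (10,6)
Segment 4: (10,6) -> (7,6)
Segment 5: (7,6) -> (5,6)
Segment 6: (5,6) -> (5,5)
Segment 7: (5,5) -> (5,6)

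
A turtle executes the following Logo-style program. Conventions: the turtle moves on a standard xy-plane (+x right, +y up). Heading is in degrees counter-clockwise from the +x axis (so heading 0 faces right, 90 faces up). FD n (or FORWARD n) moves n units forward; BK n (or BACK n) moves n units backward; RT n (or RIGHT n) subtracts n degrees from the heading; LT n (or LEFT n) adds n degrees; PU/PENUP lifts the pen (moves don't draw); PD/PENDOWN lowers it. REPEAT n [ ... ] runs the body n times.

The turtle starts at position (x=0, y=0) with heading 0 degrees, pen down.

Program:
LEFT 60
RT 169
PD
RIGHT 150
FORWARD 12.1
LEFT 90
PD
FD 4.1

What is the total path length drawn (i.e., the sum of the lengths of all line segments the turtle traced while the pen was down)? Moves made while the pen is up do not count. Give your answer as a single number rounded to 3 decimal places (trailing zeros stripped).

Executing turtle program step by step:
Start: pos=(0,0), heading=0, pen down
LT 60: heading 0 -> 60
RT 169: heading 60 -> 251
PD: pen down
RT 150: heading 251 -> 101
FD 12.1: (0,0) -> (-2.309,11.878) [heading=101, draw]
LT 90: heading 101 -> 191
PD: pen down
FD 4.1: (-2.309,11.878) -> (-6.333,11.095) [heading=191, draw]
Final: pos=(-6.333,11.095), heading=191, 2 segment(s) drawn

Segment lengths:
  seg 1: (0,0) -> (-2.309,11.878), length = 12.1
  seg 2: (-2.309,11.878) -> (-6.333,11.095), length = 4.1
Total = 16.2

Answer: 16.2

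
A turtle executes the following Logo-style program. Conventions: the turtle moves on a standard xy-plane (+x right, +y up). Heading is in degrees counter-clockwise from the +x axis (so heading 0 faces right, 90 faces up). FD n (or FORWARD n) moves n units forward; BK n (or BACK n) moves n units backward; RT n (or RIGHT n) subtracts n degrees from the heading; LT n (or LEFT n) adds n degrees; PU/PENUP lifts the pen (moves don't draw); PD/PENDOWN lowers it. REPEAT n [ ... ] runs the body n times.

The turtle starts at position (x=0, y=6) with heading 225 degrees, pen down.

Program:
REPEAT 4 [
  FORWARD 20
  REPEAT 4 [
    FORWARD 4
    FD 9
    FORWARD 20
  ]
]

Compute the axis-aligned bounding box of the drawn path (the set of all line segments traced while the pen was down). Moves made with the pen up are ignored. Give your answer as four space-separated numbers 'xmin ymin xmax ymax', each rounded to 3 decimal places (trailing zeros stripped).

Executing turtle program step by step:
Start: pos=(0,6), heading=225, pen down
REPEAT 4 [
  -- iteration 1/4 --
  FD 20: (0,6) -> (-14.142,-8.142) [heading=225, draw]
  REPEAT 4 [
    -- iteration 1/4 --
    FD 4: (-14.142,-8.142) -> (-16.971,-10.971) [heading=225, draw]
    FD 9: (-16.971,-10.971) -> (-23.335,-17.335) [heading=225, draw]
    FD 20: (-23.335,-17.335) -> (-37.477,-31.477) [heading=225, draw]
    -- iteration 2/4 --
    FD 4: (-37.477,-31.477) -> (-40.305,-34.305) [heading=225, draw]
    FD 9: (-40.305,-34.305) -> (-46.669,-40.669) [heading=225, draw]
    FD 20: (-46.669,-40.669) -> (-60.811,-54.811) [heading=225, draw]
    -- iteration 3/4 --
    FD 4: (-60.811,-54.811) -> (-63.64,-57.64) [heading=225, draw]
    FD 9: (-63.64,-57.64) -> (-70.004,-64.004) [heading=225, draw]
    FD 20: (-70.004,-64.004) -> (-84.146,-78.146) [heading=225, draw]
    -- iteration 4/4 --
    FD 4: (-84.146,-78.146) -> (-86.974,-80.974) [heading=225, draw]
    FD 9: (-86.974,-80.974) -> (-93.338,-87.338) [heading=225, draw]
    FD 20: (-93.338,-87.338) -> (-107.48,-101.48) [heading=225, draw]
  ]
  -- iteration 2/4 --
  FD 20: (-107.48,-101.48) -> (-121.622,-115.622) [heading=225, draw]
  REPEAT 4 [
    -- iteration 1/4 --
    FD 4: (-121.622,-115.622) -> (-124.451,-118.451) [heading=225, draw]
    FD 9: (-124.451,-118.451) -> (-130.815,-124.815) [heading=225, draw]
    FD 20: (-130.815,-124.815) -> (-144.957,-138.957) [heading=225, draw]
    -- iteration 2/4 --
    FD 4: (-144.957,-138.957) -> (-147.785,-141.785) [heading=225, draw]
    FD 9: (-147.785,-141.785) -> (-154.149,-148.149) [heading=225, draw]
    FD 20: (-154.149,-148.149) -> (-168.291,-162.291) [heading=225, draw]
    -- iteration 3/4 --
    FD 4: (-168.291,-162.291) -> (-171.12,-165.12) [heading=225, draw]
    FD 9: (-171.12,-165.12) -> (-177.484,-171.484) [heading=225, draw]
    FD 20: (-177.484,-171.484) -> (-191.626,-185.626) [heading=225, draw]
    -- iteration 4/4 --
    FD 4: (-191.626,-185.626) -> (-194.454,-188.454) [heading=225, draw]
    FD 9: (-194.454,-188.454) -> (-200.818,-194.818) [heading=225, draw]
    FD 20: (-200.818,-194.818) -> (-214.96,-208.96) [heading=225, draw]
  ]
  -- iteration 3/4 --
  FD 20: (-214.96,-208.96) -> (-229.103,-223.103) [heading=225, draw]
  REPEAT 4 [
    -- iteration 1/4 --
    FD 4: (-229.103,-223.103) -> (-231.931,-225.931) [heading=225, draw]
    FD 9: (-231.931,-225.931) -> (-238.295,-232.295) [heading=225, draw]
    FD 20: (-238.295,-232.295) -> (-252.437,-246.437) [heading=225, draw]
    -- iteration 2/4 --
    FD 4: (-252.437,-246.437) -> (-255.266,-249.266) [heading=225, draw]
    FD 9: (-255.266,-249.266) -> (-261.63,-255.63) [heading=225, draw]
    FD 20: (-261.63,-255.63) -> (-275.772,-269.772) [heading=225, draw]
    -- iteration 3/4 --
    FD 4: (-275.772,-269.772) -> (-278.6,-272.6) [heading=225, draw]
    FD 9: (-278.6,-272.6) -> (-284.964,-278.964) [heading=225, draw]
    FD 20: (-284.964,-278.964) -> (-299.106,-293.106) [heading=225, draw]
    -- iteration 4/4 --
    FD 4: (-299.106,-293.106) -> (-301.935,-295.935) [heading=225, draw]
    FD 9: (-301.935,-295.935) -> (-308.299,-302.299) [heading=225, draw]
    FD 20: (-308.299,-302.299) -> (-322.441,-316.441) [heading=225, draw]
  ]
  -- iteration 4/4 --
  FD 20: (-322.441,-316.441) -> (-336.583,-330.583) [heading=225, draw]
  REPEAT 4 [
    -- iteration 1/4 --
    FD 4: (-336.583,-330.583) -> (-339.411,-333.411) [heading=225, draw]
    FD 9: (-339.411,-333.411) -> (-345.775,-339.775) [heading=225, draw]
    FD 20: (-345.775,-339.775) -> (-359.917,-353.917) [heading=225, draw]
    -- iteration 2/4 --
    FD 4: (-359.917,-353.917) -> (-362.746,-356.746) [heading=225, draw]
    FD 9: (-362.746,-356.746) -> (-369.11,-363.11) [heading=225, draw]
    FD 20: (-369.11,-363.11) -> (-383.252,-377.252) [heading=225, draw]
    -- iteration 3/4 --
    FD 4: (-383.252,-377.252) -> (-386.08,-380.08) [heading=225, draw]
    FD 9: (-386.08,-380.08) -> (-392.444,-386.444) [heading=225, draw]
    FD 20: (-392.444,-386.444) -> (-406.586,-400.586) [heading=225, draw]
    -- iteration 4/4 --
    FD 4: (-406.586,-400.586) -> (-409.415,-403.415) [heading=225, draw]
    FD 9: (-409.415,-403.415) -> (-415.779,-409.779) [heading=225, draw]
    FD 20: (-415.779,-409.779) -> (-429.921,-423.921) [heading=225, draw]
  ]
]
Final: pos=(-429.921,-423.921), heading=225, 52 segment(s) drawn

Segment endpoints: x in {-429.921, -415.779, -409.415, -406.586, -392.444, -386.08, -383.252, -369.11, -362.746, -359.917, -345.775, -339.411, -336.583, -322.441, -308.299, -301.935, -299.106, -284.964, -278.6, -275.772, -261.63, -255.266, -252.437, -238.295, -231.931, -229.103, -214.96, -200.818, -194.454, -191.626, -177.484, -171.12, -168.291, -154.149, -147.785, -144.957, -130.815, -124.451, -121.622, -107.48, -93.338, -86.974, -84.146, -70.004, -63.64, -60.811, -46.669, -40.305, -37.477, -23.335, -16.971, -14.142, 0}, y in {-423.921, -409.779, -403.415, -400.586, -386.444, -380.08, -377.252, -363.11, -356.746, -353.917, -339.775, -333.411, -330.583, -316.441, -302.299, -295.935, -293.106, -278.964, -272.6, -269.772, -255.63, -249.266, -246.437, -232.295, -225.931, -223.103, -208.96, -194.818, -188.454, -185.626, -171.484, -165.12, -162.291, -148.149, -141.785, -138.957, -124.815, -118.451, -115.622, -101.48, -87.338, -80.974, -78.146, -64.004, -57.64, -54.811, -40.669, -34.305, -31.477, -17.335, -10.971, -8.142, 6}
xmin=-429.921, ymin=-423.921, xmax=0, ymax=6

Answer: -429.921 -423.921 0 6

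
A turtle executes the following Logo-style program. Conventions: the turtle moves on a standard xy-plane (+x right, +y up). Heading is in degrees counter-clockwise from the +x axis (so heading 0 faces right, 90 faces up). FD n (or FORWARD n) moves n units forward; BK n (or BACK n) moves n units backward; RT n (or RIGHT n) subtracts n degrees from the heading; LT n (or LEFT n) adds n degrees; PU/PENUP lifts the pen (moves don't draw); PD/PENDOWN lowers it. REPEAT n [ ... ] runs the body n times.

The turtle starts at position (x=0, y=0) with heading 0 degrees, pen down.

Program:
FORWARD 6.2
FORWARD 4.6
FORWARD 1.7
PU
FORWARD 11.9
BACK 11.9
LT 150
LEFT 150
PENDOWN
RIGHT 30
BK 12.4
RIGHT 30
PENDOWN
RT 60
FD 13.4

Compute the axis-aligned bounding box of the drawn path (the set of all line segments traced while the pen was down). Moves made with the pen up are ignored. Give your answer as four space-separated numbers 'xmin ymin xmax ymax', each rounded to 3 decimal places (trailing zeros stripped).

Answer: -0.9 0 12.5 12.4

Derivation:
Executing turtle program step by step:
Start: pos=(0,0), heading=0, pen down
FD 6.2: (0,0) -> (6.2,0) [heading=0, draw]
FD 4.6: (6.2,0) -> (10.8,0) [heading=0, draw]
FD 1.7: (10.8,0) -> (12.5,0) [heading=0, draw]
PU: pen up
FD 11.9: (12.5,0) -> (24.4,0) [heading=0, move]
BK 11.9: (24.4,0) -> (12.5,0) [heading=0, move]
LT 150: heading 0 -> 150
LT 150: heading 150 -> 300
PD: pen down
RT 30: heading 300 -> 270
BK 12.4: (12.5,0) -> (12.5,12.4) [heading=270, draw]
RT 30: heading 270 -> 240
PD: pen down
RT 60: heading 240 -> 180
FD 13.4: (12.5,12.4) -> (-0.9,12.4) [heading=180, draw]
Final: pos=(-0.9,12.4), heading=180, 5 segment(s) drawn

Segment endpoints: x in {-0.9, 0, 6.2, 10.8, 12.5, 12.5}, y in {0, 12.4, 12.4}
xmin=-0.9, ymin=0, xmax=12.5, ymax=12.4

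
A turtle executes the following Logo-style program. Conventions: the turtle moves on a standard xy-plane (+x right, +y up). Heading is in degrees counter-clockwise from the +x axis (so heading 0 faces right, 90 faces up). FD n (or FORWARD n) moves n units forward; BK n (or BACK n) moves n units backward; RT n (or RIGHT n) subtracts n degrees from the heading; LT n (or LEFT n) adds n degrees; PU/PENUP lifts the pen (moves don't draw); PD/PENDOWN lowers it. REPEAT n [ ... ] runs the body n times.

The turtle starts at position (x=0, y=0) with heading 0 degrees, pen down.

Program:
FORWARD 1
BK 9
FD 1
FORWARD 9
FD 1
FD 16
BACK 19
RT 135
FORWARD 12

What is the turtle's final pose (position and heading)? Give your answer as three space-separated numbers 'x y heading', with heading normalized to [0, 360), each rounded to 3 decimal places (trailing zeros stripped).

Answer: -8.485 -8.485 225

Derivation:
Executing turtle program step by step:
Start: pos=(0,0), heading=0, pen down
FD 1: (0,0) -> (1,0) [heading=0, draw]
BK 9: (1,0) -> (-8,0) [heading=0, draw]
FD 1: (-8,0) -> (-7,0) [heading=0, draw]
FD 9: (-7,0) -> (2,0) [heading=0, draw]
FD 1: (2,0) -> (3,0) [heading=0, draw]
FD 16: (3,0) -> (19,0) [heading=0, draw]
BK 19: (19,0) -> (0,0) [heading=0, draw]
RT 135: heading 0 -> 225
FD 12: (0,0) -> (-8.485,-8.485) [heading=225, draw]
Final: pos=(-8.485,-8.485), heading=225, 8 segment(s) drawn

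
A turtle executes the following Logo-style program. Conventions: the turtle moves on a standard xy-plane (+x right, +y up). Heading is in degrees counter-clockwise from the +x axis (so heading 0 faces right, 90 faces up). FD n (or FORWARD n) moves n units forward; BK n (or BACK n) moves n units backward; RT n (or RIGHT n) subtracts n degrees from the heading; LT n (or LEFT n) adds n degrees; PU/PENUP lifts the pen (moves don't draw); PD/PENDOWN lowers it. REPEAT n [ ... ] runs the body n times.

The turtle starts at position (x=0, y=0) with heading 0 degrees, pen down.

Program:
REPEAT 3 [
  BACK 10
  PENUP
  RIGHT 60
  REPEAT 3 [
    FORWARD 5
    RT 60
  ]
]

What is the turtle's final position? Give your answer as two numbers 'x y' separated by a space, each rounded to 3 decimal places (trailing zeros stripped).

Executing turtle program step by step:
Start: pos=(0,0), heading=0, pen down
REPEAT 3 [
  -- iteration 1/3 --
  BK 10: (0,0) -> (-10,0) [heading=0, draw]
  PU: pen up
  RT 60: heading 0 -> 300
  REPEAT 3 [
    -- iteration 1/3 --
    FD 5: (-10,0) -> (-7.5,-4.33) [heading=300, move]
    RT 60: heading 300 -> 240
    -- iteration 2/3 --
    FD 5: (-7.5,-4.33) -> (-10,-8.66) [heading=240, move]
    RT 60: heading 240 -> 180
    -- iteration 3/3 --
    FD 5: (-10,-8.66) -> (-15,-8.66) [heading=180, move]
    RT 60: heading 180 -> 120
  ]
  -- iteration 2/3 --
  BK 10: (-15,-8.66) -> (-10,-17.321) [heading=120, move]
  PU: pen up
  RT 60: heading 120 -> 60
  REPEAT 3 [
    -- iteration 1/3 --
    FD 5: (-10,-17.321) -> (-7.5,-12.99) [heading=60, move]
    RT 60: heading 60 -> 0
    -- iteration 2/3 --
    FD 5: (-7.5,-12.99) -> (-2.5,-12.99) [heading=0, move]
    RT 60: heading 0 -> 300
    -- iteration 3/3 --
    FD 5: (-2.5,-12.99) -> (0,-17.321) [heading=300, move]
    RT 60: heading 300 -> 240
  ]
  -- iteration 3/3 --
  BK 10: (0,-17.321) -> (5,-8.66) [heading=240, move]
  PU: pen up
  RT 60: heading 240 -> 180
  REPEAT 3 [
    -- iteration 1/3 --
    FD 5: (5,-8.66) -> (0,-8.66) [heading=180, move]
    RT 60: heading 180 -> 120
    -- iteration 2/3 --
    FD 5: (0,-8.66) -> (-2.5,-4.33) [heading=120, move]
    RT 60: heading 120 -> 60
    -- iteration 3/3 --
    FD 5: (-2.5,-4.33) -> (0,0) [heading=60, move]
    RT 60: heading 60 -> 0
  ]
]
Final: pos=(0,0), heading=0, 1 segment(s) drawn

Answer: 0 0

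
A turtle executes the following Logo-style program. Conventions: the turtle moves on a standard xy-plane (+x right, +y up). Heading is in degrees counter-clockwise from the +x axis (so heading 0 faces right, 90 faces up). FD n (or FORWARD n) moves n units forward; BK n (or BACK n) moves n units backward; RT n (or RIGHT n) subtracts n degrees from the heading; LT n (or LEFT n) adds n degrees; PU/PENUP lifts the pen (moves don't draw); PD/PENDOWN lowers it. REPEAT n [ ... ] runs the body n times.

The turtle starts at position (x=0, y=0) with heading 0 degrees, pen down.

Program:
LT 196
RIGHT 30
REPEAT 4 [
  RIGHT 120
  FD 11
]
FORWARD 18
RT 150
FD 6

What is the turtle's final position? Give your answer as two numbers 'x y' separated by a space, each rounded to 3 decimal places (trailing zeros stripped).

Answer: 18.694 15.039

Derivation:
Executing turtle program step by step:
Start: pos=(0,0), heading=0, pen down
LT 196: heading 0 -> 196
RT 30: heading 196 -> 166
REPEAT 4 [
  -- iteration 1/4 --
  RT 120: heading 166 -> 46
  FD 11: (0,0) -> (7.641,7.913) [heading=46, draw]
  -- iteration 2/4 --
  RT 120: heading 46 -> 286
  FD 11: (7.641,7.913) -> (10.673,-2.661) [heading=286, draw]
  -- iteration 3/4 --
  RT 120: heading 286 -> 166
  FD 11: (10.673,-2.661) -> (0,0) [heading=166, draw]
  -- iteration 4/4 --
  RT 120: heading 166 -> 46
  FD 11: (0,0) -> (7.641,7.913) [heading=46, draw]
]
FD 18: (7.641,7.913) -> (20.145,20.861) [heading=46, draw]
RT 150: heading 46 -> 256
FD 6: (20.145,20.861) -> (18.694,15.039) [heading=256, draw]
Final: pos=(18.694,15.039), heading=256, 6 segment(s) drawn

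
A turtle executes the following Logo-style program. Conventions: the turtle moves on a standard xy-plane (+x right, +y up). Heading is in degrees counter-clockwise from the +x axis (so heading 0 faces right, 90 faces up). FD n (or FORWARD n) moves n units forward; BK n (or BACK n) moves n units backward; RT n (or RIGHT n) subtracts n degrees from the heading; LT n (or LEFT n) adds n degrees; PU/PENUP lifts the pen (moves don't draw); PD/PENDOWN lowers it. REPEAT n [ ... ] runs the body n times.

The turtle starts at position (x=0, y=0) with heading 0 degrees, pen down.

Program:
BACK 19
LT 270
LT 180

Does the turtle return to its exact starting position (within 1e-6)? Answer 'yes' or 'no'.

Executing turtle program step by step:
Start: pos=(0,0), heading=0, pen down
BK 19: (0,0) -> (-19,0) [heading=0, draw]
LT 270: heading 0 -> 270
LT 180: heading 270 -> 90
Final: pos=(-19,0), heading=90, 1 segment(s) drawn

Start position: (0, 0)
Final position: (-19, 0)
Distance = 19; >= 1e-6 -> NOT closed

Answer: no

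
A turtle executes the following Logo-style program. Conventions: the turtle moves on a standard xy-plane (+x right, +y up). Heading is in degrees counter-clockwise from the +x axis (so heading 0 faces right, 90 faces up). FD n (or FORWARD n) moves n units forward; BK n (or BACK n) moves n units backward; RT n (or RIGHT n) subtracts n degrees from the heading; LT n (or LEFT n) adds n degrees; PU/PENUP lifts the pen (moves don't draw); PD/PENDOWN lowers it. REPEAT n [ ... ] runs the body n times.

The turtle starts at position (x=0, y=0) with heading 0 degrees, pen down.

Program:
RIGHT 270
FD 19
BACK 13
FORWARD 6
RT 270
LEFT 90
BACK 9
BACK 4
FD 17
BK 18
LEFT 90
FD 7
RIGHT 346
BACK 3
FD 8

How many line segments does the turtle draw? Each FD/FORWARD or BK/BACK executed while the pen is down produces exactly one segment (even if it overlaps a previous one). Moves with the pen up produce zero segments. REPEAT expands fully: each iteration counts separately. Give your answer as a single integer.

Executing turtle program step by step:
Start: pos=(0,0), heading=0, pen down
RT 270: heading 0 -> 90
FD 19: (0,0) -> (0,19) [heading=90, draw]
BK 13: (0,19) -> (0,6) [heading=90, draw]
FD 6: (0,6) -> (0,12) [heading=90, draw]
RT 270: heading 90 -> 180
LT 90: heading 180 -> 270
BK 9: (0,12) -> (0,21) [heading=270, draw]
BK 4: (0,21) -> (0,25) [heading=270, draw]
FD 17: (0,25) -> (0,8) [heading=270, draw]
BK 18: (0,8) -> (0,26) [heading=270, draw]
LT 90: heading 270 -> 0
FD 7: (0,26) -> (7,26) [heading=0, draw]
RT 346: heading 0 -> 14
BK 3: (7,26) -> (4.089,25.274) [heading=14, draw]
FD 8: (4.089,25.274) -> (11.851,27.21) [heading=14, draw]
Final: pos=(11.851,27.21), heading=14, 10 segment(s) drawn
Segments drawn: 10

Answer: 10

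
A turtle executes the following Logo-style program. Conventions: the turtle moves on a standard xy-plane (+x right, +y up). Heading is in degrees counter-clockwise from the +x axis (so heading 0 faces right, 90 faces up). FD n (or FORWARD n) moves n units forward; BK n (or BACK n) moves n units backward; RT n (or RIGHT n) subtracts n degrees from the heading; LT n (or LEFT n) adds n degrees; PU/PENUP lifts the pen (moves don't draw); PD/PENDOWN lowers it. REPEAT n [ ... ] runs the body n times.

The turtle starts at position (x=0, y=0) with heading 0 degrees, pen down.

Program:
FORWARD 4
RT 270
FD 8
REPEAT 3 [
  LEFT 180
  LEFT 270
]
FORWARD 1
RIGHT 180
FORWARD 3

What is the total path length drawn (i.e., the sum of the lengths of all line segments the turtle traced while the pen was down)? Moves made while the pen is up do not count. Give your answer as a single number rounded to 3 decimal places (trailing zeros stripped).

Answer: 16

Derivation:
Executing turtle program step by step:
Start: pos=(0,0), heading=0, pen down
FD 4: (0,0) -> (4,0) [heading=0, draw]
RT 270: heading 0 -> 90
FD 8: (4,0) -> (4,8) [heading=90, draw]
REPEAT 3 [
  -- iteration 1/3 --
  LT 180: heading 90 -> 270
  LT 270: heading 270 -> 180
  -- iteration 2/3 --
  LT 180: heading 180 -> 0
  LT 270: heading 0 -> 270
  -- iteration 3/3 --
  LT 180: heading 270 -> 90
  LT 270: heading 90 -> 0
]
FD 1: (4,8) -> (5,8) [heading=0, draw]
RT 180: heading 0 -> 180
FD 3: (5,8) -> (2,8) [heading=180, draw]
Final: pos=(2,8), heading=180, 4 segment(s) drawn

Segment lengths:
  seg 1: (0,0) -> (4,0), length = 4
  seg 2: (4,0) -> (4,8), length = 8
  seg 3: (4,8) -> (5,8), length = 1
  seg 4: (5,8) -> (2,8), length = 3
Total = 16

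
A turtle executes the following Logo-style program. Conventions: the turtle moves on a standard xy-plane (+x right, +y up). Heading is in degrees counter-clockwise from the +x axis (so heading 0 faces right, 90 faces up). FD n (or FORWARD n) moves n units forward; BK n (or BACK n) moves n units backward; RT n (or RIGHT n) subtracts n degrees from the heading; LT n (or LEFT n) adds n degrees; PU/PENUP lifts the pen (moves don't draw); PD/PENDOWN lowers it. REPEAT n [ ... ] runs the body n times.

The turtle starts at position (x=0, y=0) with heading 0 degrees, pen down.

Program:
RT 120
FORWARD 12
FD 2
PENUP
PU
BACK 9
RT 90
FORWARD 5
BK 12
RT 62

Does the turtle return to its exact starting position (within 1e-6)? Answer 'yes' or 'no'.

Executing turtle program step by step:
Start: pos=(0,0), heading=0, pen down
RT 120: heading 0 -> 240
FD 12: (0,0) -> (-6,-10.392) [heading=240, draw]
FD 2: (-6,-10.392) -> (-7,-12.124) [heading=240, draw]
PU: pen up
PU: pen up
BK 9: (-7,-12.124) -> (-2.5,-4.33) [heading=240, move]
RT 90: heading 240 -> 150
FD 5: (-2.5,-4.33) -> (-6.83,-1.83) [heading=150, move]
BK 12: (-6.83,-1.83) -> (3.562,-7.83) [heading=150, move]
RT 62: heading 150 -> 88
Final: pos=(3.562,-7.83), heading=88, 2 segment(s) drawn

Start position: (0, 0)
Final position: (3.562, -7.83)
Distance = 8.602; >= 1e-6 -> NOT closed

Answer: no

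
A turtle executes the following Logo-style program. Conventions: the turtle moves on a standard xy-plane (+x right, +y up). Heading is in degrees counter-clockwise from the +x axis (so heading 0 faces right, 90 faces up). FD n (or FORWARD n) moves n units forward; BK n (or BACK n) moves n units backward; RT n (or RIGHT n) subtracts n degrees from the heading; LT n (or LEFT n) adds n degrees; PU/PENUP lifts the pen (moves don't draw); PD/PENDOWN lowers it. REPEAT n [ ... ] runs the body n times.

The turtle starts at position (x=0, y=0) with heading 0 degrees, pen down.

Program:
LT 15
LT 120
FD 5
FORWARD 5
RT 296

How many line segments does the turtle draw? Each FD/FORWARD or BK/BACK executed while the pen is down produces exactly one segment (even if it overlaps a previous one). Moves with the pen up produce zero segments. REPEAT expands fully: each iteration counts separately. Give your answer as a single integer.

Answer: 2

Derivation:
Executing turtle program step by step:
Start: pos=(0,0), heading=0, pen down
LT 15: heading 0 -> 15
LT 120: heading 15 -> 135
FD 5: (0,0) -> (-3.536,3.536) [heading=135, draw]
FD 5: (-3.536,3.536) -> (-7.071,7.071) [heading=135, draw]
RT 296: heading 135 -> 199
Final: pos=(-7.071,7.071), heading=199, 2 segment(s) drawn
Segments drawn: 2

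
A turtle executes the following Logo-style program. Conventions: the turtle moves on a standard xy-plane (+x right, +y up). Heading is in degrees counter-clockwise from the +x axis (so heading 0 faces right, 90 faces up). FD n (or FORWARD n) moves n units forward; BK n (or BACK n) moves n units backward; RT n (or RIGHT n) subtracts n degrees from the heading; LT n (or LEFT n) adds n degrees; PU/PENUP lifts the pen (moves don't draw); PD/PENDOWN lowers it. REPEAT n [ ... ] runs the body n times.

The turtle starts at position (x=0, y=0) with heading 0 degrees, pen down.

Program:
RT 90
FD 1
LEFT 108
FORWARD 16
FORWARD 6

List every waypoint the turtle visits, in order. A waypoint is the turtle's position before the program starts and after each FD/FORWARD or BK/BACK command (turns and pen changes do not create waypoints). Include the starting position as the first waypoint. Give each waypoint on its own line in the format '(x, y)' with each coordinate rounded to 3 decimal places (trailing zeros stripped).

Answer: (0, 0)
(0, -1)
(15.217, 3.944)
(20.923, 5.798)

Derivation:
Executing turtle program step by step:
Start: pos=(0,0), heading=0, pen down
RT 90: heading 0 -> 270
FD 1: (0,0) -> (0,-1) [heading=270, draw]
LT 108: heading 270 -> 18
FD 16: (0,-1) -> (15.217,3.944) [heading=18, draw]
FD 6: (15.217,3.944) -> (20.923,5.798) [heading=18, draw]
Final: pos=(20.923,5.798), heading=18, 3 segment(s) drawn
Waypoints (4 total):
(0, 0)
(0, -1)
(15.217, 3.944)
(20.923, 5.798)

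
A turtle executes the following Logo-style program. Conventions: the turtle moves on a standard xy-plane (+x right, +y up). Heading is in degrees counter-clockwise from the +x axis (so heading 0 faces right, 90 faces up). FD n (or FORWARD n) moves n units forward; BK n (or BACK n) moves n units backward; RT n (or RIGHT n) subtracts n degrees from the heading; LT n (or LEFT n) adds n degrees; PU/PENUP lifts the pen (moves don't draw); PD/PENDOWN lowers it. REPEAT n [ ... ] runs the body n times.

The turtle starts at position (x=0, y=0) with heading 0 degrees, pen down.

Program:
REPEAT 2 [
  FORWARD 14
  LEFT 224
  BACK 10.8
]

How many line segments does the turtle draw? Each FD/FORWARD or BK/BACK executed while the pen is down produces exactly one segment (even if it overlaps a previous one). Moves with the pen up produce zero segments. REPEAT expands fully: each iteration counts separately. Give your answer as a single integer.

Answer: 4

Derivation:
Executing turtle program step by step:
Start: pos=(0,0), heading=0, pen down
REPEAT 2 [
  -- iteration 1/2 --
  FD 14: (0,0) -> (14,0) [heading=0, draw]
  LT 224: heading 0 -> 224
  BK 10.8: (14,0) -> (21.769,7.502) [heading=224, draw]
  -- iteration 2/2 --
  FD 14: (21.769,7.502) -> (11.698,-2.223) [heading=224, draw]
  LT 224: heading 224 -> 88
  BK 10.8: (11.698,-2.223) -> (11.321,-13.016) [heading=88, draw]
]
Final: pos=(11.321,-13.016), heading=88, 4 segment(s) drawn
Segments drawn: 4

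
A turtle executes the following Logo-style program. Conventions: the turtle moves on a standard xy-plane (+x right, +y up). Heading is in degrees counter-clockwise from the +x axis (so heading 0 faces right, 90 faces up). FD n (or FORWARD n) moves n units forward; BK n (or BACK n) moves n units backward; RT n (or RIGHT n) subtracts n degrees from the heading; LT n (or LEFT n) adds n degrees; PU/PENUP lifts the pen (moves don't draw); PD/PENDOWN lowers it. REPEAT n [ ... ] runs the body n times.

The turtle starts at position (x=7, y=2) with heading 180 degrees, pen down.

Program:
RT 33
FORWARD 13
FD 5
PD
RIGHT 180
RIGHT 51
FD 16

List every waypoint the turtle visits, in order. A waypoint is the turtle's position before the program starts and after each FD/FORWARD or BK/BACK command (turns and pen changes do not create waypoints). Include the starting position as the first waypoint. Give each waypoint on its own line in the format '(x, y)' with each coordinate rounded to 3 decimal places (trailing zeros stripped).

Executing turtle program step by step:
Start: pos=(7,2), heading=180, pen down
RT 33: heading 180 -> 147
FD 13: (7,2) -> (-3.903,9.08) [heading=147, draw]
FD 5: (-3.903,9.08) -> (-8.096,11.804) [heading=147, draw]
PD: pen down
RT 180: heading 147 -> 327
RT 51: heading 327 -> 276
FD 16: (-8.096,11.804) -> (-6.424,-4.109) [heading=276, draw]
Final: pos=(-6.424,-4.109), heading=276, 3 segment(s) drawn
Waypoints (4 total):
(7, 2)
(-3.903, 9.08)
(-8.096, 11.804)
(-6.424, -4.109)

Answer: (7, 2)
(-3.903, 9.08)
(-8.096, 11.804)
(-6.424, -4.109)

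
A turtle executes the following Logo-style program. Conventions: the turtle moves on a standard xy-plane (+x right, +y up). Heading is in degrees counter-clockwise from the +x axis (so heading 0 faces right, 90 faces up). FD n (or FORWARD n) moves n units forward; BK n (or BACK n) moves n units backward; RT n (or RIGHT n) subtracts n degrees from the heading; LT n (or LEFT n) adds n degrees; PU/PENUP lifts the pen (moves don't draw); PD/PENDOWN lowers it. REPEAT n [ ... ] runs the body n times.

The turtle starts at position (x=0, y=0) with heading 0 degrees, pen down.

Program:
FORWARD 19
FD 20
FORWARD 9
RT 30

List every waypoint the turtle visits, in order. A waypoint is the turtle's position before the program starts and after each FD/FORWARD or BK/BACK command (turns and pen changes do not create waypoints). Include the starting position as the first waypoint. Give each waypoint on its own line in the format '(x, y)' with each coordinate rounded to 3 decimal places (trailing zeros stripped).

Executing turtle program step by step:
Start: pos=(0,0), heading=0, pen down
FD 19: (0,0) -> (19,0) [heading=0, draw]
FD 20: (19,0) -> (39,0) [heading=0, draw]
FD 9: (39,0) -> (48,0) [heading=0, draw]
RT 30: heading 0 -> 330
Final: pos=(48,0), heading=330, 3 segment(s) drawn
Waypoints (4 total):
(0, 0)
(19, 0)
(39, 0)
(48, 0)

Answer: (0, 0)
(19, 0)
(39, 0)
(48, 0)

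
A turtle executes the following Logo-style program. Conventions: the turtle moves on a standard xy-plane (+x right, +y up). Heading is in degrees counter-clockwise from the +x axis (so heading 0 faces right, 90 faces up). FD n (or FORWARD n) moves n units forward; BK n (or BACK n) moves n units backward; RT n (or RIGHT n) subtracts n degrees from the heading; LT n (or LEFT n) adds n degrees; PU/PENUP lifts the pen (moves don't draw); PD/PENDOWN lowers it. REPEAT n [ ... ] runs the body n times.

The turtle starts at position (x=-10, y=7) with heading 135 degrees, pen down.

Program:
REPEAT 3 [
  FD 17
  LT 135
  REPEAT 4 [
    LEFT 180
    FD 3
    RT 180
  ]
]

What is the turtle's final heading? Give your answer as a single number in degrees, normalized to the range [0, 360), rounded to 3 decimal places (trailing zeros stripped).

Answer: 180

Derivation:
Executing turtle program step by step:
Start: pos=(-10,7), heading=135, pen down
REPEAT 3 [
  -- iteration 1/3 --
  FD 17: (-10,7) -> (-22.021,19.021) [heading=135, draw]
  LT 135: heading 135 -> 270
  REPEAT 4 [
    -- iteration 1/4 --
    LT 180: heading 270 -> 90
    FD 3: (-22.021,19.021) -> (-22.021,22.021) [heading=90, draw]
    RT 180: heading 90 -> 270
    -- iteration 2/4 --
    LT 180: heading 270 -> 90
    FD 3: (-22.021,22.021) -> (-22.021,25.021) [heading=90, draw]
    RT 180: heading 90 -> 270
    -- iteration 3/4 --
    LT 180: heading 270 -> 90
    FD 3: (-22.021,25.021) -> (-22.021,28.021) [heading=90, draw]
    RT 180: heading 90 -> 270
    -- iteration 4/4 --
    LT 180: heading 270 -> 90
    FD 3: (-22.021,28.021) -> (-22.021,31.021) [heading=90, draw]
    RT 180: heading 90 -> 270
  ]
  -- iteration 2/3 --
  FD 17: (-22.021,31.021) -> (-22.021,14.021) [heading=270, draw]
  LT 135: heading 270 -> 45
  REPEAT 4 [
    -- iteration 1/4 --
    LT 180: heading 45 -> 225
    FD 3: (-22.021,14.021) -> (-24.142,11.899) [heading=225, draw]
    RT 180: heading 225 -> 45
    -- iteration 2/4 --
    LT 180: heading 45 -> 225
    FD 3: (-24.142,11.899) -> (-26.263,9.778) [heading=225, draw]
    RT 180: heading 225 -> 45
    -- iteration 3/4 --
    LT 180: heading 45 -> 225
    FD 3: (-26.263,9.778) -> (-28.385,7.657) [heading=225, draw]
    RT 180: heading 225 -> 45
    -- iteration 4/4 --
    LT 180: heading 45 -> 225
    FD 3: (-28.385,7.657) -> (-30.506,5.536) [heading=225, draw]
    RT 180: heading 225 -> 45
  ]
  -- iteration 3/3 --
  FD 17: (-30.506,5.536) -> (-18.485,17.556) [heading=45, draw]
  LT 135: heading 45 -> 180
  REPEAT 4 [
    -- iteration 1/4 --
    LT 180: heading 180 -> 0
    FD 3: (-18.485,17.556) -> (-15.485,17.556) [heading=0, draw]
    RT 180: heading 0 -> 180
    -- iteration 2/4 --
    LT 180: heading 180 -> 0
    FD 3: (-15.485,17.556) -> (-12.485,17.556) [heading=0, draw]
    RT 180: heading 0 -> 180
    -- iteration 3/4 --
    LT 180: heading 180 -> 0
    FD 3: (-12.485,17.556) -> (-9.485,17.556) [heading=0, draw]
    RT 180: heading 0 -> 180
    -- iteration 4/4 --
    LT 180: heading 180 -> 0
    FD 3: (-9.485,17.556) -> (-6.485,17.556) [heading=0, draw]
    RT 180: heading 0 -> 180
  ]
]
Final: pos=(-6.485,17.556), heading=180, 15 segment(s) drawn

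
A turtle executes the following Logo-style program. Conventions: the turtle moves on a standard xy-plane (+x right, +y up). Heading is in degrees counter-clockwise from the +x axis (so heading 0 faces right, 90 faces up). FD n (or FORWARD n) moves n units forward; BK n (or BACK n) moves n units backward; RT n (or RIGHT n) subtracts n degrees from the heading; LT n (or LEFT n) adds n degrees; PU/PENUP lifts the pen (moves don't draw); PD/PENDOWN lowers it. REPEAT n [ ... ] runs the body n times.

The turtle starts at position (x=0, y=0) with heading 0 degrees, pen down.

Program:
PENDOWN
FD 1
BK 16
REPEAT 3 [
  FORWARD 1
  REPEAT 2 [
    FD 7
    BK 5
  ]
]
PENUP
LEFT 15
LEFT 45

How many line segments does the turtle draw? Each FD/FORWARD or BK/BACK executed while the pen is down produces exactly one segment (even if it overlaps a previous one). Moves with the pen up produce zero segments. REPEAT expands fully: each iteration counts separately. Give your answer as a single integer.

Executing turtle program step by step:
Start: pos=(0,0), heading=0, pen down
PD: pen down
FD 1: (0,0) -> (1,0) [heading=0, draw]
BK 16: (1,0) -> (-15,0) [heading=0, draw]
REPEAT 3 [
  -- iteration 1/3 --
  FD 1: (-15,0) -> (-14,0) [heading=0, draw]
  REPEAT 2 [
    -- iteration 1/2 --
    FD 7: (-14,0) -> (-7,0) [heading=0, draw]
    BK 5: (-7,0) -> (-12,0) [heading=0, draw]
    -- iteration 2/2 --
    FD 7: (-12,0) -> (-5,0) [heading=0, draw]
    BK 5: (-5,0) -> (-10,0) [heading=0, draw]
  ]
  -- iteration 2/3 --
  FD 1: (-10,0) -> (-9,0) [heading=0, draw]
  REPEAT 2 [
    -- iteration 1/2 --
    FD 7: (-9,0) -> (-2,0) [heading=0, draw]
    BK 5: (-2,0) -> (-7,0) [heading=0, draw]
    -- iteration 2/2 --
    FD 7: (-7,0) -> (0,0) [heading=0, draw]
    BK 5: (0,0) -> (-5,0) [heading=0, draw]
  ]
  -- iteration 3/3 --
  FD 1: (-5,0) -> (-4,0) [heading=0, draw]
  REPEAT 2 [
    -- iteration 1/2 --
    FD 7: (-4,0) -> (3,0) [heading=0, draw]
    BK 5: (3,0) -> (-2,0) [heading=0, draw]
    -- iteration 2/2 --
    FD 7: (-2,0) -> (5,0) [heading=0, draw]
    BK 5: (5,0) -> (0,0) [heading=0, draw]
  ]
]
PU: pen up
LT 15: heading 0 -> 15
LT 45: heading 15 -> 60
Final: pos=(0,0), heading=60, 17 segment(s) drawn
Segments drawn: 17

Answer: 17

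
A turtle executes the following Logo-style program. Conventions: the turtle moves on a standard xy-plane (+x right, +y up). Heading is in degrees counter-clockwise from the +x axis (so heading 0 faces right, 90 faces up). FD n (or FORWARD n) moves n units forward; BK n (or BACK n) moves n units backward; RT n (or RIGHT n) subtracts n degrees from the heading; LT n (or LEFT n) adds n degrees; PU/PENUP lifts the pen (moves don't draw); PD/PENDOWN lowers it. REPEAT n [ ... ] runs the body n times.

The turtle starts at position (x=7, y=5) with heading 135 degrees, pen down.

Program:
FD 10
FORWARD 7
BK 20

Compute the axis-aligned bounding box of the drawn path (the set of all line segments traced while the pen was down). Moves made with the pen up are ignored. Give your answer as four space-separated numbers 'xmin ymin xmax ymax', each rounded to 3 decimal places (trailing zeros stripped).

Answer: -5.021 2.879 9.121 17.021

Derivation:
Executing turtle program step by step:
Start: pos=(7,5), heading=135, pen down
FD 10: (7,5) -> (-0.071,12.071) [heading=135, draw]
FD 7: (-0.071,12.071) -> (-5.021,17.021) [heading=135, draw]
BK 20: (-5.021,17.021) -> (9.121,2.879) [heading=135, draw]
Final: pos=(9.121,2.879), heading=135, 3 segment(s) drawn

Segment endpoints: x in {-5.021, -0.071, 7, 9.121}, y in {2.879, 5, 12.071, 17.021}
xmin=-5.021, ymin=2.879, xmax=9.121, ymax=17.021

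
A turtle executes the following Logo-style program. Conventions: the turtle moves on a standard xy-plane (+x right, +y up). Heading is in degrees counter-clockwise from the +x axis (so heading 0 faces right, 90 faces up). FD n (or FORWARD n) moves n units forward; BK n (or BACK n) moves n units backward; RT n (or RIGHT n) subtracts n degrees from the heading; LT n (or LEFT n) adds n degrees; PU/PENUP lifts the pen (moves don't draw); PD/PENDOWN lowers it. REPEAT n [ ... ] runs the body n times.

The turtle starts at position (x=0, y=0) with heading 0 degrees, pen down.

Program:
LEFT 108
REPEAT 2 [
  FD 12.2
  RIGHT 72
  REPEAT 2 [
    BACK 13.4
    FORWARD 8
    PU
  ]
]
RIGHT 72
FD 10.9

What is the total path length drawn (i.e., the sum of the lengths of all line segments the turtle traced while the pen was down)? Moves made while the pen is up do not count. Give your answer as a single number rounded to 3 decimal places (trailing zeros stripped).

Answer: 33.6

Derivation:
Executing turtle program step by step:
Start: pos=(0,0), heading=0, pen down
LT 108: heading 0 -> 108
REPEAT 2 [
  -- iteration 1/2 --
  FD 12.2: (0,0) -> (-3.77,11.603) [heading=108, draw]
  RT 72: heading 108 -> 36
  REPEAT 2 [
    -- iteration 1/2 --
    BK 13.4: (-3.77,11.603) -> (-14.611,3.727) [heading=36, draw]
    FD 8: (-14.611,3.727) -> (-8.139,8.429) [heading=36, draw]
    PU: pen up
    -- iteration 2/2 --
    BK 13.4: (-8.139,8.429) -> (-18.98,0.553) [heading=36, move]
    FD 8: (-18.98,0.553) -> (-12.507,5.255) [heading=36, move]
    PU: pen up
  ]
  -- iteration 2/2 --
  FD 12.2: (-12.507,5.255) -> (-2.637,12.426) [heading=36, move]
  RT 72: heading 36 -> 324
  REPEAT 2 [
    -- iteration 1/2 --
    BK 13.4: (-2.637,12.426) -> (-13.478,20.302) [heading=324, move]
    FD 8: (-13.478,20.302) -> (-7.006,15.6) [heading=324, move]
    PU: pen up
    -- iteration 2/2 --
    BK 13.4: (-7.006,15.6) -> (-17.847,23.476) [heading=324, move]
    FD 8: (-17.847,23.476) -> (-11.375,18.774) [heading=324, move]
    PU: pen up
  ]
]
RT 72: heading 324 -> 252
FD 10.9: (-11.375,18.774) -> (-14.743,8.407) [heading=252, move]
Final: pos=(-14.743,8.407), heading=252, 3 segment(s) drawn

Segment lengths:
  seg 1: (0,0) -> (-3.77,11.603), length = 12.2
  seg 2: (-3.77,11.603) -> (-14.611,3.727), length = 13.4
  seg 3: (-14.611,3.727) -> (-8.139,8.429), length = 8
Total = 33.6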